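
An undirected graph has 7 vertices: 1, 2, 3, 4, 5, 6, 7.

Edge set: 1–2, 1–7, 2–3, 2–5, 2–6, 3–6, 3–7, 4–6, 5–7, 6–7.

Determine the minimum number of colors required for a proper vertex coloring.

3

3, 6, 7 are pairwise adjacent, so at least 3 colors are needed.
3 colors suffice: color red → {2, 4, 7}; color blue → {1, 5, 6}; color green → {3}. Each edge has distinct colors on its endpoints.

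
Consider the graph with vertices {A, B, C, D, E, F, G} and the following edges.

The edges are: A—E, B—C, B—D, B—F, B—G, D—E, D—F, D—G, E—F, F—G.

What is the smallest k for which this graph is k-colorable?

4

B, D, F, G are pairwise adjacent (a clique of size 4), so at least 4 colors are needed.
4 colors suffice: color 1 → {A, C, D}; color 2 → {F}; color 3 → {B, E}; color 4 → {G}. Every edge joins two different colors.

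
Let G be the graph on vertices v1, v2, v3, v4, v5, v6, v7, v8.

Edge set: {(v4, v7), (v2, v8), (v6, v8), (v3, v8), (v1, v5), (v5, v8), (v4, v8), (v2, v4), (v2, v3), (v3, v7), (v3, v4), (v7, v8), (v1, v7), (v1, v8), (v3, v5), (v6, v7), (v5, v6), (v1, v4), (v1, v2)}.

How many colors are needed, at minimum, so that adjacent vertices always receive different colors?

v1, v4, v7, v8 form a clique, so at least 4 colors are needed.
A valid assignment using 4 colors: v1=3, v2=2, v3=3, v4=4, v5=2, v6=3, v7=2, v8=1. No two adjacent vertices share a color.

4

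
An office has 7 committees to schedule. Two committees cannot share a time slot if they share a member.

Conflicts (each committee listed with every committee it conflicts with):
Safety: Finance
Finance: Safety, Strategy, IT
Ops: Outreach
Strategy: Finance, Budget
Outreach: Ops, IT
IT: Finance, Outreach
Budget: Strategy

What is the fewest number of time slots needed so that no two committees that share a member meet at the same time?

2

Ops and Outreach conflict, so at least 2 time slots are needed.
Using 2 time slots: Safety=2, Finance=1, Ops=2, Strategy=2, Outreach=1, IT=2, Budget=1. No two conflicting committees share a time slot.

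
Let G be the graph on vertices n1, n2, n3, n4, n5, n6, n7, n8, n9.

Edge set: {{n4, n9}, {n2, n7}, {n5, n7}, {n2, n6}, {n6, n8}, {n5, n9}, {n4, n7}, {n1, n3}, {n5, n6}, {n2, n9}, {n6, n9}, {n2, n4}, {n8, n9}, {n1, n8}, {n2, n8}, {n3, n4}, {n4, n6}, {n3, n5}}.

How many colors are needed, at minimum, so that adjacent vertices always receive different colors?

4

n2, n4, n6, n9 are mutually adjacent (a clique of size 4), so at least 4 colors are needed.
One proper 4-coloring: n1=2, n2=3, n3=1, n4=4, n5=3, n6=2, n7=1, n8=4, n9=1. Each edge has distinct colors on its endpoints.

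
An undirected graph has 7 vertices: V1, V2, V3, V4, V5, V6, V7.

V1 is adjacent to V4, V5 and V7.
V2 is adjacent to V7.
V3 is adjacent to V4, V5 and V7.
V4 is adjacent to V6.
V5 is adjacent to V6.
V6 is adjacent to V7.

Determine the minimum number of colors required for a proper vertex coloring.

2

V6 and V7 are adjacent, so at least 2 colors are needed.
2 colors suffice: color 1 → {V4, V5, V7}; color 2 → {V1, V2, V3, V6}. Every edge joins two different colors.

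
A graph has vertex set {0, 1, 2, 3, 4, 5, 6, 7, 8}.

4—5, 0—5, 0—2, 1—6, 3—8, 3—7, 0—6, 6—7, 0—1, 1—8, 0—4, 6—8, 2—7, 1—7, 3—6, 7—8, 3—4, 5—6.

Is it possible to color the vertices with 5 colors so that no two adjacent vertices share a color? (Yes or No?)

The chromatic number is 4. 1, 6, 7, 8 are pairwise adjacent (a clique of size 4), so at least 4 colors are needed.
4 colors suffice: color red → {2, 4, 6}; color blue → {0, 7}; color green → {5, 8}; color yellow → {1, 3}.
Since 5 ≥ 4, a proper 5-coloring certainly exists.

Yes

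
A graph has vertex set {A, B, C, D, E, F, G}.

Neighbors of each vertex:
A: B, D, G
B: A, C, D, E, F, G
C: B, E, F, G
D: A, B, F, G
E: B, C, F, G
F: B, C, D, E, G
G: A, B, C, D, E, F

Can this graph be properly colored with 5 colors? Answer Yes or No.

The chromatic number is 5. B, C, E, F, G form a clique, so at least 5 colors are needed.
5 colors suffice: color 1 → {B}; color 2 → {G}; color 3 → {A, F}; color 4 → {D, E}; color 5 → {C}.
That is already a proper 5-coloring.

Yes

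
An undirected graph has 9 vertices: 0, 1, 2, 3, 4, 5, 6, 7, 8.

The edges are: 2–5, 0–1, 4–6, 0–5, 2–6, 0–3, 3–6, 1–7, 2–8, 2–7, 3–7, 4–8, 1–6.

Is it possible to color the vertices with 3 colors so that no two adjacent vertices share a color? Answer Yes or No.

The chromatic number is 3. The cycle 6-3-0-5-2-6 has odd length 5, so it cannot be 2-colored; at least 3 colors are needed.
One proper 3-coloring: 0=red, 1=green, 2=red, 3=green, 4=red, 5=blue, 6=blue, 7=blue, 8=blue.
That is already a proper 3-coloring.

Yes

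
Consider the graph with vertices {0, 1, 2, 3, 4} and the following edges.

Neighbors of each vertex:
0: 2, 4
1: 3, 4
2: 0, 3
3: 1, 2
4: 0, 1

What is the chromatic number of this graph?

The cycle 1-4-0-2-3-1 has odd length 5, so it cannot be 2-colored; at least 3 colors are needed.
A valid assignment using 3 colors: 0=red, 1=green, 2=blue, 3=red, 4=blue. Each edge has distinct colors on its endpoints.

3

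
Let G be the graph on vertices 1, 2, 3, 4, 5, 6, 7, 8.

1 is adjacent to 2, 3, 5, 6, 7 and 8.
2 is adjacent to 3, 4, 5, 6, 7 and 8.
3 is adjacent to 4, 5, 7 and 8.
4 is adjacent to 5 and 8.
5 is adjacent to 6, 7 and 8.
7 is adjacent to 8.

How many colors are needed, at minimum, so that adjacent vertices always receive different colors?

1, 2, 3, 5, 7, 8 form a clique, so at least 6 colors are needed.
6 colors suffice: 1=green, 2=red, 3=yellow, 4=green, 5=blue, 6=yellow, 7=orange, 8=purple. Every edge joins two different colors.

6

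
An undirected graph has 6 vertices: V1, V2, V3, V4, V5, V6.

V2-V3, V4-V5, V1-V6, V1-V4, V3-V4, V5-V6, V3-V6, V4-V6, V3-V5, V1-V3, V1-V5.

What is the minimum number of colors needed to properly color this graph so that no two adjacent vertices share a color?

5

V1, V3, V4, V5, V6 form a clique, so at least 5 colors are needed.
5 colors suffice: color R → {V3}; color B → {V1, V2}; color G → {V5}; color Y → {V4}; color P → {V6}. No two adjacent vertices share a color.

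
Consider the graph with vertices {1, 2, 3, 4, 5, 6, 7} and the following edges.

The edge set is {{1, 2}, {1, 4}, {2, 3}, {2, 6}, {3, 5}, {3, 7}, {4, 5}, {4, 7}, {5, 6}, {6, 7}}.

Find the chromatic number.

The cycle 6-5-4-1-2-6 has odd length 5, so it cannot be 2-colored; at least 3 colors are needed.
3 colors suffice: color a → {3, 4, 6}; color b → {2, 5, 7}; color c → {1}. Each edge has distinct colors on its endpoints.

3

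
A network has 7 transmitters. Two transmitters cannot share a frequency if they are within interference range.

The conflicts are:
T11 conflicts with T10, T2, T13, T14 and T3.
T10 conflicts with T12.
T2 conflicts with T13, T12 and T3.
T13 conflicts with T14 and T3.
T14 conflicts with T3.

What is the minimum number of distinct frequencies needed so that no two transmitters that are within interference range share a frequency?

4

T11, T2, T13, T3 all conflict with each other, so at least 4 frequencies are needed.
4 frequencies suffice: frequency 1 → {T11, T12}; frequency 2 → {T10, T3}; frequency 3 → {T2, T14}; frequency 4 → {T13}. Every pair that conflicts lands in different frequencies.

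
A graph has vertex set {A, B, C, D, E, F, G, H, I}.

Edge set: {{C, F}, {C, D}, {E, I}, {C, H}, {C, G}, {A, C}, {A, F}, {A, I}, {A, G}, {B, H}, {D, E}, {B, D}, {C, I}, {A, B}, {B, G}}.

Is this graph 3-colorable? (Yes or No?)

The chromatic number is 3. A, C, G form a triangle, so at least 3 colors are needed.
3 colors suffice: color 1 → {B, C, E}; color 2 → {A, D, H}; color 3 → {F, G, I}.
That is already a proper 3-coloring.

Yes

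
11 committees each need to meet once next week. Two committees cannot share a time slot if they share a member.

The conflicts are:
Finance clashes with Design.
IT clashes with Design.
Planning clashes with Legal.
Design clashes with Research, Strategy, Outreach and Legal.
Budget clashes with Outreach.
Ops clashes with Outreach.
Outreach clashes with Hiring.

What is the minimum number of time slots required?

2

IT and Design conflict, so at least 2 time slots are needed.
2 time slots suffice: Finance=2, IT=2, Planning=1, Design=1, Budget=1, Research=2, Ops=1, Strategy=2, Outreach=2, Legal=2, Hiring=1. Every pair that conflicts lands in different time slots.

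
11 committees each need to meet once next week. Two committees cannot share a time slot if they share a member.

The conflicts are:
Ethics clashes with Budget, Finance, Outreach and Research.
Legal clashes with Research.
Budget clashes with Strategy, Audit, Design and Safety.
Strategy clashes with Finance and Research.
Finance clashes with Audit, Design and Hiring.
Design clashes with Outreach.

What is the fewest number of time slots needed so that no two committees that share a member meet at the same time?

2

Finance and Design conflict, so at least 2 time slots are needed.
2 time slots suffice: time slot 1 → {Budget, Finance, Outreach, Research}; time slot 2 → {Ethics, Legal, Strategy, Audit, Design, Safety, Hiring}. Each listed conflict is separated.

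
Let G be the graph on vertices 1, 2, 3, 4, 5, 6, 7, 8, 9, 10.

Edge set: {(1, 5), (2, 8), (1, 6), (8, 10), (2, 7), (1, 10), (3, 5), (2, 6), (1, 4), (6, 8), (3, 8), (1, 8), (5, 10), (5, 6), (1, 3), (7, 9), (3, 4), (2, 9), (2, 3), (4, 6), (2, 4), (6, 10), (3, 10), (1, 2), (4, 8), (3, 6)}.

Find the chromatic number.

6

1, 2, 3, 4, 6, 8 are pairwise adjacent (a clique of size 6), so at least 6 colors are needed.
6 colors suffice: color a → {2, 10}; color b → {3, 7}; color c → {1, 9}; color d → {6}; color e → {5, 8}; color f → {4}. No two adjacent vertices share a color.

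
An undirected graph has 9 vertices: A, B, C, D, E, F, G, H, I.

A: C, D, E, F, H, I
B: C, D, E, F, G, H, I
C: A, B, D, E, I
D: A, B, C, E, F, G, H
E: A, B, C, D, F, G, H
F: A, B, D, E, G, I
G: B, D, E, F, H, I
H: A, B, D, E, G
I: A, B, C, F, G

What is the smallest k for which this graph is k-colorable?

5

B, D, E, F, G are mutually adjacent (a clique of size 5), so at least 5 colors are needed.
5 colors suffice: A=green, B=green, C=yellow, D=red, E=blue, F=purple, G=yellow, H=purple, I=red. No two adjacent vertices share a color.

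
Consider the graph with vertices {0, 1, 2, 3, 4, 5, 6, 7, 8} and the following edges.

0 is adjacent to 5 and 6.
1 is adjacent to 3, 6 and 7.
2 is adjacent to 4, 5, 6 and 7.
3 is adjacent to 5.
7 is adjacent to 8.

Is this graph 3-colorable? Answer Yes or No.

Yes

The chromatic number is 3. The cycle 3-5-0-6-1-3 has odd length 5, so it cannot be 2-colored; at least 3 colors are needed.
One proper 3-coloring: 0=a, 1=a, 2=a, 3=c, 4=b, 5=b, 6=b, 7=b, 8=a.
That is already a proper 3-coloring.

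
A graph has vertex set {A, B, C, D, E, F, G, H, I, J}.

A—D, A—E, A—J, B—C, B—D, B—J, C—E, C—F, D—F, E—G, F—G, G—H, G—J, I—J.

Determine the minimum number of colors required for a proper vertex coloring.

The cycle C-F-D-A-E-C has odd length 5, so it cannot be 2-colored; at least 3 colors are needed.
3 colors suffice: A=3, B=3, C=1, D=1, E=2, F=2, G=1, H=2, I=1, J=2. Every edge joins two different colors.

3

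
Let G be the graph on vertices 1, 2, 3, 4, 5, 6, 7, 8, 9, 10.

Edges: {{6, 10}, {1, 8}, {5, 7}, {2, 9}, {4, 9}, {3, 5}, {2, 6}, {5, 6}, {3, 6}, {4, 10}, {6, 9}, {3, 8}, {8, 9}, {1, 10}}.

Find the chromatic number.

2, 6, 9 form a triangle, so at least 3 colors are needed.
A valid assignment using 3 colors: 1=c, 2=c, 3=b, 4=a, 5=c, 6=a, 7=a, 8=a, 9=b, 10=b. No two adjacent vertices share a color.

3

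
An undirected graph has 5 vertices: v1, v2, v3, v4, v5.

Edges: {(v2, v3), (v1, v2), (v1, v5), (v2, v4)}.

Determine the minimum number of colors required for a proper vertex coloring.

v2 and v4 are adjacent, so at least 2 colors are needed.
One proper 2-coloring: v1=2, v2=1, v3=2, v4=2, v5=1. Each edge has distinct colors on its endpoints.

2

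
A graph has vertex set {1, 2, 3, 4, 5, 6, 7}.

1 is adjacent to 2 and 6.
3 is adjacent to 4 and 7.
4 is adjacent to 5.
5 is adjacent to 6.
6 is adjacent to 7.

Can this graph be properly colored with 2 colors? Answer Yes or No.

The cycle 3-7-6-5-4-3 has odd length 5, so it cannot be 2-colored; at least 3 colors are needed.
So 2 colors are not enough.

No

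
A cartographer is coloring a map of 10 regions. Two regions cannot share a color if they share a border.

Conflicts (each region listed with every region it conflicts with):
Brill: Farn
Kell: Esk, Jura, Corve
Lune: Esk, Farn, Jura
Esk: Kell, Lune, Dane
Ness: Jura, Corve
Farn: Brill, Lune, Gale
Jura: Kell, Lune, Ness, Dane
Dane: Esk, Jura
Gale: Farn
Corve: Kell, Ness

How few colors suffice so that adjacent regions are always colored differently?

2

Lune and Farn conflict, so at least 2 colors are needed.
2 colors suffice: color 1 → {Esk, Farn, Jura, Corve}; color 2 → {Brill, Kell, Lune, Ness, Dane, Gale}. No two conflicting regions share a color.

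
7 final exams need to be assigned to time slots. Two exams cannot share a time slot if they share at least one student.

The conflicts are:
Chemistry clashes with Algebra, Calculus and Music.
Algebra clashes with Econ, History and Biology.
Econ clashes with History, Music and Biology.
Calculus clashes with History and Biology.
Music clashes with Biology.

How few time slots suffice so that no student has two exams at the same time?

3

Algebra, Econ, History pairwise conflict, so at least 3 time slots are needed.
3 time slots suffice: time slot 1 → {Algebra, Calculus, Music}; time slot 2 → {Chemistry, History, Biology}; time slot 3 → {Econ}. Each listed conflict is separated.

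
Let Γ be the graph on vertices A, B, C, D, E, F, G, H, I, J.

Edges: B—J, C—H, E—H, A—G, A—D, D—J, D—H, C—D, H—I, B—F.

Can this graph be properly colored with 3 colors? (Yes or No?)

The chromatic number is 3. C, D, H are pairwise adjacent, so at least 3 colors are needed.
A valid assignment using 3 colors: A=red, B=red, C=green, D=blue, E=blue, F=blue, G=blue, H=red, I=blue, J=green.
That is already a proper 3-coloring.

Yes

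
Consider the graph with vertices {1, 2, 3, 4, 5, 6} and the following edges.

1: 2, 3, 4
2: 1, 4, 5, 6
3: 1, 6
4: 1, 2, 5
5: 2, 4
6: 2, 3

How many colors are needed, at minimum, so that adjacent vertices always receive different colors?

3

1, 2, 4 form a triangle, so at least 3 colors are needed.
3 colors suffice: 1=blue, 2=red, 3=red, 4=green, 5=blue, 6=blue. Every edge joins two different colors.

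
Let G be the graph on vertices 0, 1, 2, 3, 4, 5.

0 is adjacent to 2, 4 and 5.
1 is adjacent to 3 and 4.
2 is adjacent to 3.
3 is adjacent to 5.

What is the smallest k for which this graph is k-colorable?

3

The cycle 1-3-2-0-4-1 has odd length 5, so it cannot be 2-colored; at least 3 colors are needed.
One proper 3-coloring: 0=red, 1=blue, 2=blue, 3=red, 4=green, 5=blue. No two adjacent vertices share a color.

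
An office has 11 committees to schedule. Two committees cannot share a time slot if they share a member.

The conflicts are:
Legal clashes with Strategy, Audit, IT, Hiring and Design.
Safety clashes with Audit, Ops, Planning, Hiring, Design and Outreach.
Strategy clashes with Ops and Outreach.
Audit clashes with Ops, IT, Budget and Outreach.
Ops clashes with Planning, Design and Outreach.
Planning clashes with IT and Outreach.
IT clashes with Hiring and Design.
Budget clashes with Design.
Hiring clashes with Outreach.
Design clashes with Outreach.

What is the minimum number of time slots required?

4

Safety, Ops, Planning, Outreach are mutually in conflict, so at least 4 time slots are needed.
Using 4 time slots: Legal=3, Safety=4, Strategy=2, Audit=2, Ops=3, Planning=2, IT=1, Budget=1, Hiring=2, Design=2, Outreach=1. Each listed conflict is separated.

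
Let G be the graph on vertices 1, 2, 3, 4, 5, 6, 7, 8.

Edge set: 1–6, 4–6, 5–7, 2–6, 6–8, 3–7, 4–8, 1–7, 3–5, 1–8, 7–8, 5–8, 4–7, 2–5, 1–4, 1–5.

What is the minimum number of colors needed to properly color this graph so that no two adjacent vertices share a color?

4

1, 5, 7, 8 are mutually adjacent (a clique of size 4), so at least 4 colors are needed.
4 colors suffice: color a → {4, 5}; color b → {6, 7}; color c → {1, 2, 3}; color d → {8}. Every edge joins two different colors.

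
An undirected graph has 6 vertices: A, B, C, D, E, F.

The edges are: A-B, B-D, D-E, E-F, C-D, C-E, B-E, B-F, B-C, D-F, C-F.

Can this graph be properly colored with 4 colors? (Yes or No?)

No

B, C, D, E, F are pairwise adjacent (a clique of size 5), so at least 5 colors are needed.
So 4 colors are not enough.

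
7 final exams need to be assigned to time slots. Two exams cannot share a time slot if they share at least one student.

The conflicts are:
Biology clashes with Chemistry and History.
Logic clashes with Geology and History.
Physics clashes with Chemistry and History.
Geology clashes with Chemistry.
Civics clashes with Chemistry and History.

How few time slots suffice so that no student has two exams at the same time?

3

The cycle History-Logic-Geology-Chemistry-Physics-History has odd length 5, so it cannot be 2-colored; at least 3 time slots are needed.
3 time slots suffice: time slot 1 → {Chemistry, History}; time slot 2 → {Biology, Physics, Geology, Civics}; time slot 3 → {Logic}. Each listed conflict is separated.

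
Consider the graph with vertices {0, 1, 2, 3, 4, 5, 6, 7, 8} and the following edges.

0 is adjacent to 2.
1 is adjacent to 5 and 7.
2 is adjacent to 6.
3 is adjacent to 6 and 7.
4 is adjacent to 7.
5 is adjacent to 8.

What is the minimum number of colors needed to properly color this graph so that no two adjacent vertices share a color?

2

4 and 7 are adjacent, so at least 2 colors are needed.
2 colors suffice: color a → {0, 5, 6, 7}; color b → {1, 2, 3, 4, 8}. No two adjacent vertices share a color.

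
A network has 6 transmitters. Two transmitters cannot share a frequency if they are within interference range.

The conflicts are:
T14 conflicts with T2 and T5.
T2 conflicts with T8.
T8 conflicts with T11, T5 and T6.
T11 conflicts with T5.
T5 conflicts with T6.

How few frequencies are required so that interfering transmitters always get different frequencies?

3

T8, T5, T6 pairwise conflict, so at least 3 frequencies are needed.
3 frequencies suffice: frequency 1 → {T2, T5}; frequency 2 → {T14, T8}; frequency 3 → {T11, T6}. Every pair that conflicts lands in different frequencies.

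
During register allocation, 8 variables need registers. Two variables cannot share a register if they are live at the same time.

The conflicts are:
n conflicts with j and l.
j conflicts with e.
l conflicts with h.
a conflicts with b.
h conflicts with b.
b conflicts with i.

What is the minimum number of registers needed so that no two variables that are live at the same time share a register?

a and b conflict, so at least 2 registers are needed.
2 registers suffice: register 1 → {j, l, b}; register 2 → {n, e, a, h, i}. No two conflicting variables share a register.

2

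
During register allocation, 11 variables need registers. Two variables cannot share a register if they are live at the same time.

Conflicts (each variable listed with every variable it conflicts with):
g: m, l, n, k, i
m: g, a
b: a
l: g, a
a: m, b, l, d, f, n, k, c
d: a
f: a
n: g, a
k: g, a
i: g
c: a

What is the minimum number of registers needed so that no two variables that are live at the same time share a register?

m and a conflict, so at least 2 registers are needed.
A valid assignment using 2 registers: g=1, m=2, b=2, l=2, a=1, d=2, f=2, n=2, k=2, i=2, c=2. Every pair that conflicts lands in different registers.

2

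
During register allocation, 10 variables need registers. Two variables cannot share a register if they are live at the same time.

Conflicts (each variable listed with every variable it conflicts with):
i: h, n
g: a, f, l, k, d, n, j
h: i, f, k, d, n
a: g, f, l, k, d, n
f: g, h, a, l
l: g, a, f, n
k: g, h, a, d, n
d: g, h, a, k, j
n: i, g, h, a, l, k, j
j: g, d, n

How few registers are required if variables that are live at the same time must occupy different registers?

4

g, a, f, l all conflict with each other, so at least 4 registers are needed.
4 registers suffice: register 1 → {g, h}; register 2 → {f, d, n}; register 3 → {i, a, j}; register 4 → {l, k}. No two conflicting variables share a register.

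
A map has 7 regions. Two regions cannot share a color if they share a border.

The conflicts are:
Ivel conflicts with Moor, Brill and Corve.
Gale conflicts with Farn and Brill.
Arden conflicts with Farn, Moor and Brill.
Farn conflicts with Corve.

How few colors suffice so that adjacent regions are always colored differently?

3

The cycle Corve-Farn-Arden-Brill-Ivel-Corve has odd length 5, so it cannot be 2-colored; at least 3 colors are needed.
One proper 3-coloring: Ivel=1, Gale=1, Arden=1, Farn=2, Moor=2, Brill=2, Corve=3. Every pair that conflicts lands in different colors.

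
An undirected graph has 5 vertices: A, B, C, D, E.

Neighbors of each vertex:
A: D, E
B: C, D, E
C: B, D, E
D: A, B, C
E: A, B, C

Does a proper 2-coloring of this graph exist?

No

B, C, E form a triangle, so at least 3 colors are needed.
So 2 colors are not enough.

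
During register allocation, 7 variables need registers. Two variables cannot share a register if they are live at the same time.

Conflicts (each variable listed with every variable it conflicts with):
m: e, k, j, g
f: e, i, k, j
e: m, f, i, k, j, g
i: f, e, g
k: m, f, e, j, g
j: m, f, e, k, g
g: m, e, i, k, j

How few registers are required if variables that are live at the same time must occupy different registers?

5

m, e, k, j, g are mutually in conflict, so at least 5 registers are needed.
5 registers suffice: m=5, f=3, e=1, i=2, k=4, j=2, g=3. No two conflicting variables share a register.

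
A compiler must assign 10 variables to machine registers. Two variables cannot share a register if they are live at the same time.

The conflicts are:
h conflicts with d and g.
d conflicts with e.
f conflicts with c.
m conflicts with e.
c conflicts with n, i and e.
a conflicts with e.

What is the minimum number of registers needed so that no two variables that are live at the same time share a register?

2

h and g conflict, so at least 2 registers are needed.
2 registers suffice: register 1 → {d, m, c, a, g}; register 2 → {h, f, n, i, e}. Each listed conflict is separated.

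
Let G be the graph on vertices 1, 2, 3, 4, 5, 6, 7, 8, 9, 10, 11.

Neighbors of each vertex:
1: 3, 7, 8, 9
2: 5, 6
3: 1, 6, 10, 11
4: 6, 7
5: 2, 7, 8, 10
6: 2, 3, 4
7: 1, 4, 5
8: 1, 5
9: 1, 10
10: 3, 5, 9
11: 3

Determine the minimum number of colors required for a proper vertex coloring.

The cycle 7-1-3-10-5-7 has odd length 5, so it cannot be 2-colored; at least 3 colors are needed.
3 colors suffice: 1=b, 2=c, 3=a, 4=a, 5=a, 6=b, 7=c, 8=c, 9=a, 10=b, 11=b. No two adjacent vertices share a color.

3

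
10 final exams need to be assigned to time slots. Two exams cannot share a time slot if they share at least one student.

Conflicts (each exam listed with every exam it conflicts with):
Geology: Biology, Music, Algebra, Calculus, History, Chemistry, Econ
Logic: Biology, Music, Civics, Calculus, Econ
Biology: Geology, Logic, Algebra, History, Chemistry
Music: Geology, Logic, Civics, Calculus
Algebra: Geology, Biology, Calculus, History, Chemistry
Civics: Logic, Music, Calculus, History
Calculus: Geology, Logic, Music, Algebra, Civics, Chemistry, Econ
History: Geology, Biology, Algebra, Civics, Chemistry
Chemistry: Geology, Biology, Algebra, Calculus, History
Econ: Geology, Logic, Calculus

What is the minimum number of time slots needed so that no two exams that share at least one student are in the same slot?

5

Geology, Biology, Algebra, History, Chemistry are mutually in conflict, so at least 5 time slots are needed.
Using 5 time slots: Geology=1, Logic=1, Biology=4, Music=3, Algebra=5, Civics=4, Calculus=2, History=2, Chemistry=3, Econ=3. No two conflicting exams share a time slot.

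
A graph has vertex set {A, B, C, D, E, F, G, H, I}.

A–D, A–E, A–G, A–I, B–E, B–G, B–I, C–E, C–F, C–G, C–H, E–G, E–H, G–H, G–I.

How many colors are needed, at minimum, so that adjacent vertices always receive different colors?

4

C, E, G, H form a clique, so at least 4 colors are needed.
4 colors suffice: color 1 → {D, F, G}; color 2 → {E, I}; color 3 → {A, B, C}; color 4 → {H}. Each edge has distinct colors on its endpoints.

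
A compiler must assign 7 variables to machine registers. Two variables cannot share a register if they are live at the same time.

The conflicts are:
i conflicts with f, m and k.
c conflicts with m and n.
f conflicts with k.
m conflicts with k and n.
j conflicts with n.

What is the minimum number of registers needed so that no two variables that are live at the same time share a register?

i, f, k all conflict with each other, so at least 3 registers are needed.
3 registers suffice: register 1 → {f, m, j}; register 2 → {k, n}; register 3 → {i, c}. Each listed conflict is separated.

3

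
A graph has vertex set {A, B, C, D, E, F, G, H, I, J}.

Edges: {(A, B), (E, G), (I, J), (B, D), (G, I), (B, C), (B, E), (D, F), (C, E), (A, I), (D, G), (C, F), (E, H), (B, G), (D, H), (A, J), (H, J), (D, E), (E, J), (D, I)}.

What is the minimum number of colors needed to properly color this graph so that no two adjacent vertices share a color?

B, D, E, G are pairwise adjacent (a clique of size 4), so at least 4 colors are needed.
4 colors suffice: color 1 → {E, F, I}; color 2 → {C, D, J}; color 3 → {B, H}; color 4 → {A, G}. No two adjacent vertices share a color.

4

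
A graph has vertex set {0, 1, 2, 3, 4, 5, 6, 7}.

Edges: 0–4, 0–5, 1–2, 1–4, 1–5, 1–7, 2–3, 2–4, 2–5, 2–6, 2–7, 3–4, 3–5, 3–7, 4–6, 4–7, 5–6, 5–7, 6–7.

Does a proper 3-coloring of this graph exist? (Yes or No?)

1, 2, 5, 7 form a clique, so at least 4 colors are needed.
So 3 colors are not enough.

No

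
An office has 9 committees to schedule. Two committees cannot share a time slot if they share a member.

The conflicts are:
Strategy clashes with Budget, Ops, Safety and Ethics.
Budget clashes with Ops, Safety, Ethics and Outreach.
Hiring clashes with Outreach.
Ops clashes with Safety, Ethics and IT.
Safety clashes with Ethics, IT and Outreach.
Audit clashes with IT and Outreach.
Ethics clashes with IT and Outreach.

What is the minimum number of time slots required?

Strategy, Budget, Ops, Safety, Ethics pairwise conflict, so at least 5 time slots are needed.
Using 5 time slots: Strategy=5, Budget=4, Hiring=1, Ops=3, Safety=2, Audit=1, Ethics=1, IT=4, Outreach=3. Each listed conflict is separated.

5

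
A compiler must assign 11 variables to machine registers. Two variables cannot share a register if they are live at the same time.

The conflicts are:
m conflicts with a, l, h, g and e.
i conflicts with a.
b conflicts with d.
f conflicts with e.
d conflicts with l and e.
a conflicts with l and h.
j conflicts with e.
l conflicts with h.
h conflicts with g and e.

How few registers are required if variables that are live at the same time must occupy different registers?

4

m, a, l, h pairwise conflict, so at least 4 registers are needed.
Using 4 registers: m=3, i=2, b=1, f=2, d=2, a=1, j=2, l=4, h=2, g=1, e=1. Each listed conflict is separated.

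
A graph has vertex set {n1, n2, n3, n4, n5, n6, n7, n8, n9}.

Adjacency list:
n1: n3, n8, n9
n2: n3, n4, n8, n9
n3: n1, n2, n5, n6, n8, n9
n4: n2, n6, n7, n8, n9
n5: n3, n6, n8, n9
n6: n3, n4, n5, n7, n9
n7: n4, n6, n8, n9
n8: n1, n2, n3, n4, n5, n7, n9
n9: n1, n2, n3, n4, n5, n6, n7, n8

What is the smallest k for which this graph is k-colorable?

4

n1, n3, n8, n9 form a clique, so at least 4 colors are needed.
A valid assignment using 4 colors: n1=4, n2=4, n3=3, n4=3, n5=4, n6=2, n7=4, n8=2, n9=1. Every edge joins two different colors.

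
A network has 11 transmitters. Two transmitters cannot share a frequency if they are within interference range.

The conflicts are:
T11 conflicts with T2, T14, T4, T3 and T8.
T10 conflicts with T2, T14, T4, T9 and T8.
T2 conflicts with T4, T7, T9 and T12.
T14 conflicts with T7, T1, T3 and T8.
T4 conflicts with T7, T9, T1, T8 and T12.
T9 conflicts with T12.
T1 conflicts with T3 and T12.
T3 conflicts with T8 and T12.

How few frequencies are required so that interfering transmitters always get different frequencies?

T2, T4, T9, T12 all conflict with each other, so at least 4 frequencies are needed.
4 frequencies suffice: frequency 1 → {T14, T4}; frequency 2 → {T2, T3}; frequency 3 → {T11, T10, T7, T12}; frequency 4 → {T9, T1, T8}. Each listed conflict is separated.

4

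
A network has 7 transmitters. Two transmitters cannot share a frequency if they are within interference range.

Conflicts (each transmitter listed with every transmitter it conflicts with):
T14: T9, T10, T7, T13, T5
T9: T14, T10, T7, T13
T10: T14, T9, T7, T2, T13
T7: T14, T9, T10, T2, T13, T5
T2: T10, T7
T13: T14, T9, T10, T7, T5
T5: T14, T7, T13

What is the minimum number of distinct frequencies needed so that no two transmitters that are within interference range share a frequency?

5

T14, T9, T10, T7, T13 pairwise conflict, so at least 5 frequencies are needed.
A valid assignment using 5 frequencies: T14=3, T9=5, T10=4, T7=1, T2=2, T13=2, T5=4. Every pair that conflicts lands in different frequencies.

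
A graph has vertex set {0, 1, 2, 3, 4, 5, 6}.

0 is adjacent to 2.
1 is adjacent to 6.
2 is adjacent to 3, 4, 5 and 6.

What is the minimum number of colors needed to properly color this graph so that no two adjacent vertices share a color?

2 and 5 are adjacent, so at least 2 colors are needed.
2 colors suffice: color red → {1, 2}; color blue → {0, 3, 4, 5, 6}. Every edge joins two different colors.

2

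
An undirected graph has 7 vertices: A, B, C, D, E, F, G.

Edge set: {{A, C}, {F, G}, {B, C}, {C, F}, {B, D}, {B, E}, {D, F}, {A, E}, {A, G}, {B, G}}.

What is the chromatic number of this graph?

D and F are adjacent, so at least 2 colors are needed.
2 colors suffice: color red → {A, B, F}; color blue → {C, D, E, G}. Each edge has distinct colors on its endpoints.

2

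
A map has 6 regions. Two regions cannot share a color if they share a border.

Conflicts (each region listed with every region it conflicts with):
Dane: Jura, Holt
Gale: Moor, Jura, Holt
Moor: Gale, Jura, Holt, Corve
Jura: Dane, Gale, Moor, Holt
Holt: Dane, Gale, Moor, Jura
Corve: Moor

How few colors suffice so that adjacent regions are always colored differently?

4

Gale, Moor, Jura, Holt are mutually in conflict, so at least 4 colors are needed.
A valid assignment using 4 colors: Dane=1, Gale=4, Moor=1, Jura=3, Holt=2, Corve=2. No two conflicting regions share a color.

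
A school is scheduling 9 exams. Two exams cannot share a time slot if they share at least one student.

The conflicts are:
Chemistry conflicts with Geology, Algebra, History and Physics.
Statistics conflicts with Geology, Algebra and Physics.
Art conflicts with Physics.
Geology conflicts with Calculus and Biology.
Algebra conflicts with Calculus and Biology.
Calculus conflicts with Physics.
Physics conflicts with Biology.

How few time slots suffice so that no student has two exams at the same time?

Geology and Biology conflict, so at least 2 time slots are needed.
2 time slots suffice: Chemistry=2, Statistics=2, Art=2, Geology=1, Algebra=1, History=1, Calculus=2, Physics=1, Biology=2. Each listed conflict is separated.

2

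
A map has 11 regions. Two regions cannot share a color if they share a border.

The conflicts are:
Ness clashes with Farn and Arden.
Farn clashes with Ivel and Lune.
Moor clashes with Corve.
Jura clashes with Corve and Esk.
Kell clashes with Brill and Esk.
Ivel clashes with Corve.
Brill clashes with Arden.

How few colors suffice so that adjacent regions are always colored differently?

The cycle Ness-Arden-Brill-Kell-Esk-Jura-Corve-Ivel-Farn-Ness has odd length 9, so it cannot be 2-colored; at least 3 colors are needed.
3 colors suffice: Ness=2, Farn=1, Moor=2, Jura=2, Kell=3, Ivel=2, Corve=1, Brill=2, Arden=1, Esk=1, Lune=2. Every pair that conflicts lands in different colors.

3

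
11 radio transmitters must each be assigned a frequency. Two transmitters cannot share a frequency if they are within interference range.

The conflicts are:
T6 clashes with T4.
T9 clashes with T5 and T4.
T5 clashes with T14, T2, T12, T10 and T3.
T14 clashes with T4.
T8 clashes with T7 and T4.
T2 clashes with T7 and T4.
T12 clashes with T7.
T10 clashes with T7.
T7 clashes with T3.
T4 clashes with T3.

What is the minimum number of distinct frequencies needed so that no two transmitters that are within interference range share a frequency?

T5 and T2 conflict, so at least 2 frequencies are needed.
2 frequencies suffice: frequency 1 → {T5, T7, T4}; frequency 2 → {T6, T9, T14, T8, T2, T12, T10, T3}. No two conflicting transmitters share a frequency.

2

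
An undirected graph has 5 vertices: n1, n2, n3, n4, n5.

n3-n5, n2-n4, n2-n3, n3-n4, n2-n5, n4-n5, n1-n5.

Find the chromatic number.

n2, n3, n4, n5 are pairwise adjacent (a clique of size 4), so at least 4 colors are needed.
4 colors suffice: color R → {n5}; color B → {n1, n3}; color G → {n2}; color Y → {n4}. Every edge joins two different colors.

4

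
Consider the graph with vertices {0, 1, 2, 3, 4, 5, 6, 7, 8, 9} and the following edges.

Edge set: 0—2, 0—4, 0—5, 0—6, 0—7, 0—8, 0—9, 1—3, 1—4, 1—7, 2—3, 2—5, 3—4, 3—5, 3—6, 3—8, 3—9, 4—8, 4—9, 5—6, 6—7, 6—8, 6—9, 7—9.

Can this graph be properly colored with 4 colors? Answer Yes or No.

The chromatic number is 4. 0, 6, 7, 9 are mutually adjacent (a clique of size 4), so at least 4 colors are needed.
4 colors suffice: color red → {0, 3}; color blue → {2, 4, 6}; color green → {1, 5, 8, 9}; color yellow → {7}.
That is already a proper 4-coloring.

Yes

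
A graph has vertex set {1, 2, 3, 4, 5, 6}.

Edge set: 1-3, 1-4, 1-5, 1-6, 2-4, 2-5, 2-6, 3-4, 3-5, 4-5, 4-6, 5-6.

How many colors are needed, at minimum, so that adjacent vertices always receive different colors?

1, 3, 4, 5 are pairwise adjacent (a clique of size 4), so at least 4 colors are needed.
One proper 4-coloring: 1=green, 2=green, 3=yellow, 4=red, 5=blue, 6=yellow. Every edge joins two different colors.

4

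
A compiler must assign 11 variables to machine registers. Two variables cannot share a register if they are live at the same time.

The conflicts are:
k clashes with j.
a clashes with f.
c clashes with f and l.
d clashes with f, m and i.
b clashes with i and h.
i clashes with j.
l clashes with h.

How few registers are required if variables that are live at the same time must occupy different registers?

The cycle l-h-b-i-d-f-c-l has odd length 7, so it cannot be 2-colored; at least 3 registers are needed.
3 registers suffice: register 1 → {k, f, m, i, h}; register 2 → {a, c, d, b, j}; register 3 → {l}. Every pair that conflicts lands in different registers.

3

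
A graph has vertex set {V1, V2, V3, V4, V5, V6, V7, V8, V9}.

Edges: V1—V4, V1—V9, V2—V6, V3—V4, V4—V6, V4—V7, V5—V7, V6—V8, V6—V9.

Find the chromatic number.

2

V2 and V6 are adjacent, so at least 2 colors are needed.
A valid assignment using 2 colors: V1=1, V2=2, V3=1, V4=2, V5=2, V6=1, V7=1, V8=2, V9=2. No two adjacent vertices share a color.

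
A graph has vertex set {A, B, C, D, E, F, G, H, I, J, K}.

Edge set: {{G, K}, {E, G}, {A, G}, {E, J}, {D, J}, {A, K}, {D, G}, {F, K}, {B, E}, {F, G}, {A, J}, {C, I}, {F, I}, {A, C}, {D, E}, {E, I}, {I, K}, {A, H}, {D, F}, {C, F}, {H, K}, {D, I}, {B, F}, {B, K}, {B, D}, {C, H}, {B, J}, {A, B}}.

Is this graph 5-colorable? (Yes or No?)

Yes

The chromatic number is 4. B, D, E, J are mutually adjacent (a clique of size 4), so at least 4 colors are needed.
4 colors suffice: A=2, B=3, C=1, D=1, E=2, F=2, G=3, H=3, I=3, J=4, K=1.
Since 5 ≥ 4, a proper 5-coloring certainly exists.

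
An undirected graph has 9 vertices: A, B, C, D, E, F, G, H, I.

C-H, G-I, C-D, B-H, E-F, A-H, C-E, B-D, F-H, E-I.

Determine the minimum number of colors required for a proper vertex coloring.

A and H are adjacent, so at least 2 colors are needed.
2 colors suffice: color 1 → {D, E, G, H}; color 2 → {A, B, C, F, I}. No two adjacent vertices share a color.

2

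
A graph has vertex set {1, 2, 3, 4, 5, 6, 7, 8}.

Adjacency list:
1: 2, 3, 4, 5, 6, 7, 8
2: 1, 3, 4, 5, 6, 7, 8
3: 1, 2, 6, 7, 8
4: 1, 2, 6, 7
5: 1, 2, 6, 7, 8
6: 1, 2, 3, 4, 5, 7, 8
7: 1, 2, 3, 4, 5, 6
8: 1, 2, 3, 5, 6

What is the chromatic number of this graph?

5

1, 2, 5, 6, 8 are mutually adjacent (a clique of size 5), so at least 5 colors are needed.
5 colors suffice: color a → {2}; color b → {1}; color c → {6}; color d → {7, 8}; color e → {3, 4, 5}. Each edge has distinct colors on its endpoints.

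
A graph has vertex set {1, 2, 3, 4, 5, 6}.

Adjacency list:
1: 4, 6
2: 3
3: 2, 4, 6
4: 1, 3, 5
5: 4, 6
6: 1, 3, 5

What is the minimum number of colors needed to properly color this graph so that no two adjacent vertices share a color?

4 and 5 are adjacent, so at least 2 colors are needed.
2 colors suffice: 1=b, 2=a, 3=b, 4=a, 5=b, 6=a. Each edge has distinct colors on its endpoints.

2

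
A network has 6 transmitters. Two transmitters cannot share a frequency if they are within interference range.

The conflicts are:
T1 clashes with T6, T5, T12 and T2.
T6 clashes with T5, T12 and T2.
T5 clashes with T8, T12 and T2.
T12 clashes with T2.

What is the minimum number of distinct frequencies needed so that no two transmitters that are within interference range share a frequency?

T1, T6, T5, T12, T2 pairwise conflict, so at least 5 frequencies are needed.
5 frequencies suffice: frequency 1 → {T5}; frequency 2 → {T8, T2}; frequency 3 → {T6}; frequency 4 → {T12}; frequency 5 → {T1}. Every pair that conflicts lands in different frequencies.

5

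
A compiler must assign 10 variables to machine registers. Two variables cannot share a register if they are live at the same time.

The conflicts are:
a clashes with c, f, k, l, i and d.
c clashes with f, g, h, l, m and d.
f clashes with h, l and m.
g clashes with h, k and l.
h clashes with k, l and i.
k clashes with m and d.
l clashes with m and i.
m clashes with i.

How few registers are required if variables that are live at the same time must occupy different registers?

4

c, g, h, l are mutually in conflict, so at least 4 registers are needed.
A valid assignment using 4 registers: a=3, c=1, f=4, g=4, h=3, k=1, l=2, m=3, i=1, d=2. Every pair that conflicts lands in different registers.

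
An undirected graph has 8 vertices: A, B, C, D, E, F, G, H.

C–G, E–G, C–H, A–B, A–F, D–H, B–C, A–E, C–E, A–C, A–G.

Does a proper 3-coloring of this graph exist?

A, C, E, G are pairwise adjacent (a clique of size 4), so at least 4 colors are needed.
So 3 colors are not enough.

No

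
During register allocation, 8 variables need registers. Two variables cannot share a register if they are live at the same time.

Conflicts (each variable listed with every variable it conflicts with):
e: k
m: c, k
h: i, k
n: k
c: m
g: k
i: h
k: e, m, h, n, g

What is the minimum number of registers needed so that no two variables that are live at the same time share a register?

2

m and k conflict, so at least 2 registers are needed.
A valid assignment using 2 registers: e=2, m=2, h=2, n=2, c=1, g=2, i=1, k=1. No two conflicting variables share a register.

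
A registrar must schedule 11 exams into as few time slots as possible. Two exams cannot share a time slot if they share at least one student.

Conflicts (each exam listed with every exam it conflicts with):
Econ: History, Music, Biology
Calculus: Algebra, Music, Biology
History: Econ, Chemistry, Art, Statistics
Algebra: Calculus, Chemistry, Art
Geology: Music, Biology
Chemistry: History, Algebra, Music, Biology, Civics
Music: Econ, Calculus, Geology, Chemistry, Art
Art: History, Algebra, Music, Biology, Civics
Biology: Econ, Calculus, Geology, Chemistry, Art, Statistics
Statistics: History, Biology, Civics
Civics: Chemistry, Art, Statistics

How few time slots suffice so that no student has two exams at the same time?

Calculus and Algebra conflict, so at least 2 time slots are needed.
2 time slots suffice: time slot 1 → {History, Algebra, Music, Biology, Civics}; time slot 2 → {Econ, Calculus, Geology, Chemistry, Art, Statistics}. Each listed conflict is separated.

2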